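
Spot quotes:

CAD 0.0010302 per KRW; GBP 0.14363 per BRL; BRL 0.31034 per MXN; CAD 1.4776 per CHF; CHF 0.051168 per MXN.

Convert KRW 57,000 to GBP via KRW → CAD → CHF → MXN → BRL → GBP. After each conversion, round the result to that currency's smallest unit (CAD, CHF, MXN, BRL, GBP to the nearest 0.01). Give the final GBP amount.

KRW 57,000 × 0.0010302 = CAD 58.72
CAD 58.72 ÷ 1.4776 = CHF 39.74
CHF 39.74 ÷ 0.051168 = MXN 776.66
MXN 776.66 × 0.31034 = BRL 241.03
BRL 241.03 × 0.14363 = GBP 34.62

GBP 34.62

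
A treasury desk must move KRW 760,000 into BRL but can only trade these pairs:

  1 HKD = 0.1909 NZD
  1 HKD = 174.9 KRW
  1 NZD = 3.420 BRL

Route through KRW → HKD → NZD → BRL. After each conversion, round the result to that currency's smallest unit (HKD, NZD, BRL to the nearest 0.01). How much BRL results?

BRL 2,836.99

KRW 760,000 ÷ 174.9 = HKD 4,345.34
HKD 4,345.34 × 0.1909 = NZD 829.53
NZD 829.53 × 3.420 = BRL 2,836.99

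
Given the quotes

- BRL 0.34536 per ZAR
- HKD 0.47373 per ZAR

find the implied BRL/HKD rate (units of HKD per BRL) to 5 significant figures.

BRL/HKD = 1.3717

1 BRL ÷ 0.34536 = 2.89553 ZAR
2.89553 ZAR × 0.47373 = 1.3717 HKD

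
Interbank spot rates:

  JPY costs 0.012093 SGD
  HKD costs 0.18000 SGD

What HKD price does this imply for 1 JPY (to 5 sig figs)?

JPY/HKD = 0.067183

1 JPY × 0.012093 = 0.012093 SGD
0.012093 SGD ÷ 0.18000 = 0.0671833 HKD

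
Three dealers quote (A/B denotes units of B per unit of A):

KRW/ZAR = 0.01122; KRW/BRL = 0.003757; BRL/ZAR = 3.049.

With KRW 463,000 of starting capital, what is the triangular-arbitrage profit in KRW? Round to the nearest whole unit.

Profitable loop is KRW → BRL → ZAR → KRW:
KRW 463,000 × 0.003757 = BRL 1,739.49
BRL 1,739.49 × 3.049 = ZAR 5,303.71
ZAR 5,303.71 ÷ 0.01122 = KRW 472,701
Profit = KRW 472,701 − KRW 463,000

Profit: KRW 9,701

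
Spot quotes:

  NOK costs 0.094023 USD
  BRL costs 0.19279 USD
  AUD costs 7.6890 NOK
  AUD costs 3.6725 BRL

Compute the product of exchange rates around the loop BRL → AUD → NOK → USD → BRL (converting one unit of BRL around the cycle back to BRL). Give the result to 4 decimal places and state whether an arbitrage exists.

Around BRL → AUD → NOK → USD → BRL: 1 ÷ 3.6725 × 7.6890 × 0.094023 ÷ 0.19279 = 1.021075
Product > 1; profitable direction is BRL → AUD → NOK → USD → BRL.

1.0211 (arbitrage exists)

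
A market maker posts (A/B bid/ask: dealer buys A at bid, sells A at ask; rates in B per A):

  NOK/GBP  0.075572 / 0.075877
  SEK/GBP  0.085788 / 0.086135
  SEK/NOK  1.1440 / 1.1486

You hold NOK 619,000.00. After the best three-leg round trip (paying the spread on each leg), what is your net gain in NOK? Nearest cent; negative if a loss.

Best loop NOK → GBP → SEK → NOK:
NOK 619,000.00 × 0.075572 (sell NOK at bid) = GBP 46,779.07
GBP 46,779.07 ÷ 0.086135 (buy SEK at ask) = SEK 543,090.13
SEK 543,090.13 × 1.1440 (sell SEK at bid) = NOK 621,295.10

Net profit: NOK 2,295.10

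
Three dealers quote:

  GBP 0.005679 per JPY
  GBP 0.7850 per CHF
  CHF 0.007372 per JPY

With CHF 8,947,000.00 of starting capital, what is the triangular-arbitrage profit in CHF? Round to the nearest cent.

Profitable loop is CHF → GBP → JPY → CHF:
CHF 8,947,000.00 × 0.7850 = GBP 7,023,395.00
GBP 7,023,395.00 ÷ 0.005679 = JPY 1,236,730,939
JPY 1,236,730,939 × 0.007372 = CHF 9,117,180.48
Profit = CHF 9,117,180.48 − CHF 8,947,000.00

Profit: CHF 170,180.48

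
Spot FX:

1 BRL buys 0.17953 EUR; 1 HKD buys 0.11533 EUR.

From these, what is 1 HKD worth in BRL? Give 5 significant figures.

HKD/BRL = 0.64240

1 HKD × 0.11533 = 0.11533 EUR
0.11533 EUR ÷ 0.17953 = 0.6424 BRL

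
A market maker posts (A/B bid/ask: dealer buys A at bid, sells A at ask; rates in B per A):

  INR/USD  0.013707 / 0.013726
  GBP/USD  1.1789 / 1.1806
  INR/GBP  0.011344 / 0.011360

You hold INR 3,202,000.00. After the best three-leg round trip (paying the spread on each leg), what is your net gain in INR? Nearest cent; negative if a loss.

Best loop INR → USD → GBP → INR:
INR 3,202,000.00 × 0.013707 (sell INR at bid) = USD 43,889.81
USD 43,889.81 ÷ 1.1806 (buy GBP at ask) = GBP 37,175.85
GBP 37,175.85 ÷ 0.011360 (buy INR at ask) = INR 3,272,522.42

Net profit: INR 70,522.42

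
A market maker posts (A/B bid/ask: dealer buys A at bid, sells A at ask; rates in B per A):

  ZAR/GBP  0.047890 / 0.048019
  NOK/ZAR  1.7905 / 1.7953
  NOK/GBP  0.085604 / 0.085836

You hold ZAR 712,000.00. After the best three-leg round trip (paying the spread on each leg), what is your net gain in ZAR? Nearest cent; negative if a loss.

Net result: ZAR -737.87 (no profitable arbitrage after spreads)

Best loop ZAR → GBP → NOK → ZAR:
ZAR 712,000.00 × 0.047890 (sell ZAR at bid) = GBP 34,097.68
GBP 34,097.68 ÷ 0.085836 (buy NOK at ask) = NOK 397,242.18
NOK 397,242.18 × 1.7905 (sell NOK at bid) = ZAR 711,262.13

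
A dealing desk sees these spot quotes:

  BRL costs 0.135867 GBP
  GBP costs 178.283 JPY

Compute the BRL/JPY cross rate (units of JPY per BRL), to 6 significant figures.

1 BRL × 0.135867 = 0.135867 GBP
0.135867 GBP × 178.283 = 24.2228 JPY

BRL/JPY = 24.2228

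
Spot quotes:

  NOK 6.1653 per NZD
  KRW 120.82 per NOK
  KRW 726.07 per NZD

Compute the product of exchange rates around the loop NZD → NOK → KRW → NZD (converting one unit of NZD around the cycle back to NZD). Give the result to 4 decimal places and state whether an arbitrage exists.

Around NZD → NOK → KRW → NZD: 1 × 6.1653 × 120.82 ÷ 726.07 = 1.025922
Product > 1; profitable direction is NZD → NOK → KRW → NZD.

1.0259 (arbitrage exists)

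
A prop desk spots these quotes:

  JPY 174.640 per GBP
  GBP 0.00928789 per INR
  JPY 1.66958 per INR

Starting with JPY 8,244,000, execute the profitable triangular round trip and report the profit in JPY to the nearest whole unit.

Profit: JPY 241,637

Profitable loop is JPY → GBP → INR → JPY:
JPY 8,244,000 ÷ 174.640 = GBP 47,205.68
GBP 47,205.68 ÷ 0.00928789 = INR 5,082,497.77
INR 5,082,497.77 × 1.66958 = JPY 8,485,637
Profit = JPY 8,485,637 − JPY 8,244,000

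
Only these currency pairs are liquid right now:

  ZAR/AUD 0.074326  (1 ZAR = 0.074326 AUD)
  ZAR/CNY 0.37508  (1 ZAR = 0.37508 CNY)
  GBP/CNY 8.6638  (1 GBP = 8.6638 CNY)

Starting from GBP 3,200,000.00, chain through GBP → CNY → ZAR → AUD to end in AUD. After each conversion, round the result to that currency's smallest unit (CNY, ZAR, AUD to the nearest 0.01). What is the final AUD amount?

AUD 5,493,830.43

GBP 3,200,000.00 × 8.6638 = CNY 27,724,160.00
CNY 27,724,160.00 ÷ 0.37508 = ZAR 73,915,324.73
ZAR 73,915,324.73 × 0.074326 = AUD 5,493,830.43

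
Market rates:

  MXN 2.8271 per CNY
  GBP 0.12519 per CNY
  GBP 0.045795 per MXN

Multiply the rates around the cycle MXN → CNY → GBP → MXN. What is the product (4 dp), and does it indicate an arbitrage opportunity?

0.9670 (arbitrage exists)

Around MXN → CNY → GBP → MXN: 1 ÷ 2.8271 × 0.12519 ÷ 0.045795 = 0.966964
Product < 1; profitable direction is MXN → GBP → CNY → MXN.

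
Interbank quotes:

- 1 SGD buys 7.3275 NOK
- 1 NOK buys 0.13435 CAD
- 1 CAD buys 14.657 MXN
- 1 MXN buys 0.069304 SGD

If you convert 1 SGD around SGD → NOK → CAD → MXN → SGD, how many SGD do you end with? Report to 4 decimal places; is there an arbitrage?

Around SGD → NOK → CAD → MXN → SGD: 1 × 7.3275 × 0.13435 × 14.657 × 0.069304 = 0.999993
Product ≈ 1 (deviation 0.001%, within rounding noise).

1.0000 (no arbitrage)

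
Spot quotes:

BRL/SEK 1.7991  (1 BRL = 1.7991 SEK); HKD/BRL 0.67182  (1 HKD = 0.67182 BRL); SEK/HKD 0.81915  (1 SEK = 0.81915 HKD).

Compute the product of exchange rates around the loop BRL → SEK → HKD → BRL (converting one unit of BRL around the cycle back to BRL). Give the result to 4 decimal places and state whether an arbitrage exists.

Around BRL → SEK → HKD → BRL: 1 × 1.7991 × 0.81915 × 0.67182 = 0.990083
Product < 1; profitable direction is BRL → HKD → SEK → BRL.

0.9901 (arbitrage exists)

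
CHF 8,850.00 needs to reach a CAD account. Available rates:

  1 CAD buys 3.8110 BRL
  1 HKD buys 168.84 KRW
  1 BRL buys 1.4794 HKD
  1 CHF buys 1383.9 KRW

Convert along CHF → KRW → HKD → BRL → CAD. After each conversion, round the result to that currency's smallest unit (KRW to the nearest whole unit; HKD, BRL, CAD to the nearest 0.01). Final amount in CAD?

CAD 12,866.13

CHF 8,850.00 × 1383.9 = KRW 12,247,515
KRW 12,247,515 ÷ 168.84 = HKD 72,539.18
HKD 72,539.18 ÷ 1.4794 = BRL 49,032.84
BRL 49,032.84 ÷ 3.8110 = CAD 12,866.13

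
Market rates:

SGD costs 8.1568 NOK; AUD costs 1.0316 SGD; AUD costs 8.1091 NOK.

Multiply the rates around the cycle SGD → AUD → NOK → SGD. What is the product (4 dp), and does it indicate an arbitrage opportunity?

0.9637 (arbitrage exists)

Around SGD → AUD → NOK → SGD: 1 ÷ 1.0316 × 8.1091 ÷ 8.1568 = 0.963699
Product < 1; profitable direction is SGD → NOK → AUD → SGD.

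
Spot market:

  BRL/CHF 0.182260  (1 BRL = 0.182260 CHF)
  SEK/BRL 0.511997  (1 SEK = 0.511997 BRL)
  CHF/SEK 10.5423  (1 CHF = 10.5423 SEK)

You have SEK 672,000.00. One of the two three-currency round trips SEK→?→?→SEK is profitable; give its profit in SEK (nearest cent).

Profit: SEK 11,085.58

Profitable loop is SEK → CHF → BRL → SEK:
SEK 672,000.00 ÷ 10.5423 = CHF 63,743.21
CHF 63,743.21 ÷ 0.182260 = BRL 349,737.77
BRL 349,737.77 ÷ 0.511997 = SEK 683,085.58
Profit = SEK 683,085.58 − SEK 672,000.00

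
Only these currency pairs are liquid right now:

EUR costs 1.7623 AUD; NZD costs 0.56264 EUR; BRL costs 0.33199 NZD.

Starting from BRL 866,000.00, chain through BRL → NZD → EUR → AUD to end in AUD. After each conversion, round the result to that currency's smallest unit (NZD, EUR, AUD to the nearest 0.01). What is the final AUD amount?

AUD 285,071.20

BRL 866,000.00 × 0.33199 = NZD 287,503.34
NZD 287,503.34 × 0.56264 = EUR 161,760.88
EUR 161,760.88 × 1.7623 = AUD 285,071.20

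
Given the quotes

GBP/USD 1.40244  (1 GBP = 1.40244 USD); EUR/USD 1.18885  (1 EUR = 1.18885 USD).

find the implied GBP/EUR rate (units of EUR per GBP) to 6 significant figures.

GBP/EUR = 1.17966

1 GBP × 1.40244 = 1.40244 USD
1.40244 USD ÷ 1.18885 = 1.17966 EUR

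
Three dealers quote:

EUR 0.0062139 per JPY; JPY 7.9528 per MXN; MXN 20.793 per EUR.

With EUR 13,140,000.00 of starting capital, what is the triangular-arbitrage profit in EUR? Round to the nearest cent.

Profitable loop is EUR → MXN → JPY → EUR:
EUR 13,140,000.00 × 20.793 = MXN 273,220,020.00
MXN 273,220,020.00 × 7.9528 = JPY 2,172,864,175
JPY 2,172,864,175 × 0.0062139 = EUR 13,501,960.70
Profit = EUR 13,501,960.70 − EUR 13,140,000.00

Profit: EUR 361,960.70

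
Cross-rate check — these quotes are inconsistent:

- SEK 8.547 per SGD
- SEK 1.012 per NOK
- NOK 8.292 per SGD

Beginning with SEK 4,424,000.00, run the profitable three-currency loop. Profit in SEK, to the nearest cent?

Profit: SEK 81,977.47

Profitable loop is SEK → NOK → SGD → SEK:
SEK 4,424,000.00 ÷ 1.012 = NOK 4,371,541.50
NOK 4,371,541.50 ÷ 8.292 = SGD 527,199.89
SGD 527,199.89 × 8.547 = SEK 4,505,977.47
Profit = SEK 4,505,977.47 − SEK 4,424,000.00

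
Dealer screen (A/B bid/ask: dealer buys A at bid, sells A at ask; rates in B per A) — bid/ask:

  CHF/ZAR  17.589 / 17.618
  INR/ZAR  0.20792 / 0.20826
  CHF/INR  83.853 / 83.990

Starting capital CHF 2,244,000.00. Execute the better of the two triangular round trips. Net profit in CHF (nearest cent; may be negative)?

Best loop CHF → ZAR → INR → CHF:
CHF 2,244,000.00 × 17.589 (sell CHF at bid) = ZAR 39,469,716.00
ZAR 39,469,716.00 ÷ 0.20826 (buy INR at ask) = INR 189,521,348.31
INR 189,521,348.31 ÷ 83.990 (buy CHF at ask) = CHF 2,256,475.16

Net profit: CHF 12,475.16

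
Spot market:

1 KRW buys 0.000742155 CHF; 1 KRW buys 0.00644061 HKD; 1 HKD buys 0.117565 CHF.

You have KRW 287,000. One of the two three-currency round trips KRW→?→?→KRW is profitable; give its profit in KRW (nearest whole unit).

Profit: KRW 5,814

Profitable loop is KRW → HKD → CHF → KRW:
KRW 287,000 × 0.00644061 = HKD 1,848.46
HKD 1,848.46 × 0.117565 = CHF 217.31
CHF 217.31 ÷ 0.000742155 = KRW 292,814
Profit = KRW 292,814 − KRW 287,000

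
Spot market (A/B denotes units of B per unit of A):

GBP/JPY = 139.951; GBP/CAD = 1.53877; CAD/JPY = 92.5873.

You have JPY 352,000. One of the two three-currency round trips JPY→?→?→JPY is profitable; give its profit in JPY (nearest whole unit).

Profitable loop is JPY → GBP → CAD → JPY:
JPY 352,000 ÷ 139.951 = GBP 2,515.17
GBP 2,515.17 × 1.53877 = CAD 3,870.26
CAD 3,870.26 × 92.5873 = JPY 358,337
Profit = JPY 358,337 − JPY 352,000

Profit: JPY 6,337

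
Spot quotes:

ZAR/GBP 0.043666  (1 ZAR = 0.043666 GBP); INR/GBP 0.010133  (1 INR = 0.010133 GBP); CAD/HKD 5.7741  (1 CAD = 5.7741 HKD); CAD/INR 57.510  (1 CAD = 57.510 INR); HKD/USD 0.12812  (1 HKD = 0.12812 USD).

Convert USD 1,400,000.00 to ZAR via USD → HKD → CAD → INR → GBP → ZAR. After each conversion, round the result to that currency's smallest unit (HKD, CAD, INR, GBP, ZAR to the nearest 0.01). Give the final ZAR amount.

USD 1,400,000.00 ÷ 0.12812 = HKD 10,927,255.70
HKD 10,927,255.70 ÷ 5.7741 = CAD 1,892,460.42
CAD 1,892,460.42 × 57.510 = INR 108,835,398.75
INR 108,835,398.75 × 0.010133 = GBP 1,102,829.10
GBP 1,102,829.10 ÷ 0.043666 = ZAR 25,256,013.83

ZAR 25,256,013.83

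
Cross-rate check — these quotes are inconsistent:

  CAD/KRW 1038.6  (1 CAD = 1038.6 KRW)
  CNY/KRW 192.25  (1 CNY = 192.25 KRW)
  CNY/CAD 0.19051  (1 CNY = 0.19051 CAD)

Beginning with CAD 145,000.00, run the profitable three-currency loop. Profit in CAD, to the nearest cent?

Profit: CAD 4,233.99

Profitable loop is CAD → KRW → CNY → CAD:
CAD 145,000.00 × 1038.6 = KRW 150,597,000
KRW 150,597,000 ÷ 192.25 = CNY 783,339.40
CNY 783,339.40 × 0.19051 = CAD 149,233.99
Profit = CAD 149,233.99 − CAD 145,000.00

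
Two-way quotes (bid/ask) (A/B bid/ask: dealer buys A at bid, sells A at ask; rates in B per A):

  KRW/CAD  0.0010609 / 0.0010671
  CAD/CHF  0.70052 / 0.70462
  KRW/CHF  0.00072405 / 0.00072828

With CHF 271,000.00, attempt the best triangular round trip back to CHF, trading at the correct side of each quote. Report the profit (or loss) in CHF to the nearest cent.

Net profit: CHF 5,545.05

Best loop CHF → KRW → CAD → CHF:
CHF 271,000.00 ÷ 0.00072828 (buy KRW at ask) = KRW 372,109,628
KRW 372,109,628 × 0.0010609 (sell KRW at bid) = CAD 394,771.10
CAD 394,771.10 × 0.70052 (sell CAD at bid) = CHF 276,545.05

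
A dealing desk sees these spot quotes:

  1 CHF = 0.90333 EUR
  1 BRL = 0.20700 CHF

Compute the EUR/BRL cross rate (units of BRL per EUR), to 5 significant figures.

EUR/BRL = 5.3479

1 EUR ÷ 0.90333 = 1.10702 CHF
1.10702 CHF ÷ 0.20700 = 5.3479 BRL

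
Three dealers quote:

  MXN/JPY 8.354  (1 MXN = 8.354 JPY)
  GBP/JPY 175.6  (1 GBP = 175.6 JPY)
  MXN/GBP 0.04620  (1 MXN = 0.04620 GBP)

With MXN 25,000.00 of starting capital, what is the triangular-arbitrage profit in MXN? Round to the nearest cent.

Profitable loop is MXN → JPY → GBP → MXN:
MXN 25,000.00 × 8.354 = JPY 208,850
JPY 208,850 ÷ 175.6 = GBP 1,189.35
GBP 1,189.35 ÷ 0.04620 = MXN 25,743.52
Profit = MXN 25,743.52 − MXN 25,000.00

Profit: MXN 743.52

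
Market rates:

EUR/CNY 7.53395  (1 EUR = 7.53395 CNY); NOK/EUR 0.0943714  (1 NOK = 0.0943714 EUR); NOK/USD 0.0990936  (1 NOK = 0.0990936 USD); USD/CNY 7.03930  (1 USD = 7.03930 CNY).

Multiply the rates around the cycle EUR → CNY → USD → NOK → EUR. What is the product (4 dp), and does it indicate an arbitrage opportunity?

Around EUR → CNY → USD → NOK → EUR: 1 × 7.53395 ÷ 7.03930 ÷ 0.0990936 × 0.0943714 = 1.019267
Product > 1; profitable direction is EUR → CNY → USD → NOK → EUR.

1.0193 (arbitrage exists)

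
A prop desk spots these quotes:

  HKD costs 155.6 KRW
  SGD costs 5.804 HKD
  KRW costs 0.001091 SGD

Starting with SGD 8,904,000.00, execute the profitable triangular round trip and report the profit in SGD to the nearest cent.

Profit: SGD 132,981.73

Profitable loop is SGD → KRW → HKD → SGD:
SGD 8,904,000.00 ÷ 0.001091 = KRW 8,161,319,890
KRW 8,161,319,890 ÷ 155.6 = HKD 52,450,641.97
HKD 52,450,641.97 ÷ 5.804 = SGD 9,036,981.73
Profit = SGD 9,036,981.73 − SGD 8,904,000.00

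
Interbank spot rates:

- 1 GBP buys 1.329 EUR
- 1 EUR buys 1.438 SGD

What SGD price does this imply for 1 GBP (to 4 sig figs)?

GBP/SGD = 1.911

1 GBP × 1.329 = 1.329 EUR
1.329 EUR × 1.438 = 1.9111 SGD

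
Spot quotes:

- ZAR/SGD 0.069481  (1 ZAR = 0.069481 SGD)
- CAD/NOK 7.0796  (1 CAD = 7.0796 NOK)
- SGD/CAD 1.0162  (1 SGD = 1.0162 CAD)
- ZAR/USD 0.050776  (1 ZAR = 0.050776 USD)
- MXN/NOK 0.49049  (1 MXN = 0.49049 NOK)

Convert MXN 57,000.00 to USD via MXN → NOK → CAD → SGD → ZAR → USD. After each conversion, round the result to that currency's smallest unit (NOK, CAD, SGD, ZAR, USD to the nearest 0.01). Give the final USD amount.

USD 2,839.94

MXN 57,000.00 × 0.49049 = NOK 27,957.93
NOK 27,957.93 ÷ 7.0796 = CAD 3,949.08
CAD 3,949.08 ÷ 1.0162 = SGD 3,886.12
SGD 3,886.12 ÷ 0.069481 = ZAR 55,930.69
ZAR 55,930.69 × 0.050776 = USD 2,839.94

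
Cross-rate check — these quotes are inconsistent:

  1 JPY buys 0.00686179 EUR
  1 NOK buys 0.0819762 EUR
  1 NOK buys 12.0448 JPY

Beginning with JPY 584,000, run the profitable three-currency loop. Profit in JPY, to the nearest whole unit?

Profit: JPY 4,792

Profitable loop is JPY → EUR → NOK → JPY:
JPY 584,000 × 0.00686179 = EUR 4,007.29
EUR 4,007.29 ÷ 0.0819762 = NOK 48,883.52
NOK 48,883.52 × 12.0448 = JPY 588,792
Profit = JPY 588,792 − JPY 584,000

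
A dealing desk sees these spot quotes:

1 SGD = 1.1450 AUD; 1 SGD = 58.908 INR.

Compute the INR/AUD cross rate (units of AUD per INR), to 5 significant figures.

1 INR ÷ 58.908 = 0.0169756 SGD
0.0169756 SGD × 1.1450 = 0.0194371 AUD

INR/AUD = 0.019437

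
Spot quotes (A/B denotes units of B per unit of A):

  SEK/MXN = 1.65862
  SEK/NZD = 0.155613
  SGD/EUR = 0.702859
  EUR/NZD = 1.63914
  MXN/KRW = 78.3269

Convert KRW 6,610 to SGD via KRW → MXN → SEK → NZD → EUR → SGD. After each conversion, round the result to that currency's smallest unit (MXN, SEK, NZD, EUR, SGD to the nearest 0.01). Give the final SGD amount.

SGD 6.87

KRW 6,610 ÷ 78.3269 = MXN 84.39
MXN 84.39 ÷ 1.65862 = SEK 50.88
SEK 50.88 × 0.155613 = NZD 7.92
NZD 7.92 ÷ 1.63914 = EUR 4.83
EUR 4.83 ÷ 0.702859 = SGD 6.87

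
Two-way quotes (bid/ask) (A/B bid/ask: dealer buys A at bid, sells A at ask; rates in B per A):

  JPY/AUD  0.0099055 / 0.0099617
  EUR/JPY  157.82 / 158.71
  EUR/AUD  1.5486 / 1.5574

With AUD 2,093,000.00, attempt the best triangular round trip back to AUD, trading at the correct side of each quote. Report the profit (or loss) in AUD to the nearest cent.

Best loop AUD → EUR → JPY → AUD:
AUD 2,093,000.00 ÷ 1.5574 (buy EUR at ask) = EUR 1,343,906.51
EUR 1,343,906.51 × 157.82 (sell EUR at bid) = JPY 212,095,326
JPY 212,095,326 × 0.0099055 (sell JPY at bid) = AUD 2,100,910.25

Net profit: AUD 7,910.25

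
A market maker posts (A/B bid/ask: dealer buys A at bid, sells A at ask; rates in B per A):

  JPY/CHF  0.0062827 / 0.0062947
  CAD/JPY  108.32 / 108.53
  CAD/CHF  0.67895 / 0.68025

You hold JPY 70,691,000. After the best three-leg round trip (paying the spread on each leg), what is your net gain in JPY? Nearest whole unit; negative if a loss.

Net profit: JPY 30,351

Best loop JPY → CHF → CAD → JPY:
JPY 70,691,000 × 0.0062827 (sell JPY at bid) = CHF 444,130.35
CHF 444,130.35 ÷ 0.68025 (buy CAD at ask) = CAD 652,892.83
CAD 652,892.83 × 108.32 (sell CAD at bid) = JPY 70,721,351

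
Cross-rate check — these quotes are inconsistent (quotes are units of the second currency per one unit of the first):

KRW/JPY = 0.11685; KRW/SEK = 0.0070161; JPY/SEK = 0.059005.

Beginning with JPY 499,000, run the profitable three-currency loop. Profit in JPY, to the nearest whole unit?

Profit: JPY 8,784

Profitable loop is JPY → KRW → SEK → JPY:
JPY 499,000 ÷ 0.11685 = KRW 4,270,432
KRW 4,270,432 × 0.0070161 = SEK 29,961.78
SEK 29,961.78 ÷ 0.059005 = JPY 507,784
Profit = JPY 507,784 − JPY 499,000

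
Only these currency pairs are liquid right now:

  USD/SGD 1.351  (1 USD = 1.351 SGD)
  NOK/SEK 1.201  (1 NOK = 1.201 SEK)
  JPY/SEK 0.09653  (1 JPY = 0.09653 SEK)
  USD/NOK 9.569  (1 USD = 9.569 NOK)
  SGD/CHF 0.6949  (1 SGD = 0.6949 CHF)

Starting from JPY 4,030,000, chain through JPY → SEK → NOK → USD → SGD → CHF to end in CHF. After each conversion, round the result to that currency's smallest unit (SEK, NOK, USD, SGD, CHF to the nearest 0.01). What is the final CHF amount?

CHF 31,778.65

JPY 4,030,000 × 0.09653 = SEK 389,015.90
SEK 389,015.90 ÷ 1.201 = NOK 323,909.99
NOK 323,909.99 ÷ 9.569 = USD 33,849.93
USD 33,849.93 × 1.351 = SGD 45,731.26
SGD 45,731.26 × 0.6949 = CHF 31,778.65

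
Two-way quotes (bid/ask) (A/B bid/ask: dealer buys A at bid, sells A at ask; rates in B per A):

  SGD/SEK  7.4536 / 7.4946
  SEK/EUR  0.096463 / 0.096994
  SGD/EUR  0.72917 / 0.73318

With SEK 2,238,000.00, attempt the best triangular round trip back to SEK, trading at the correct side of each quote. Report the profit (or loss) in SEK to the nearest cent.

Net profit: SEK 6,892.48

Best loop SEK → SGD → EUR → SEK:
SEK 2,238,000.00 ÷ 7.4946 (buy SGD at ask) = SGD 298,615.00
SGD 298,615.00 × 0.72917 (sell SGD at bid) = EUR 217,741.10
EUR 217,741.10 ÷ 0.096994 (buy SEK at ask) = SEK 2,244,892.48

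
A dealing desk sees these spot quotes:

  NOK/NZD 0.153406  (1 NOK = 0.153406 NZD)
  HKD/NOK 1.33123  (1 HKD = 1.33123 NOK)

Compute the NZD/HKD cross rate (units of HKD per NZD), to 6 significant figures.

1 NZD ÷ 0.153406 = 6.51865 NOK
6.51865 NOK ÷ 1.33123 = 4.89671 HKD

NZD/HKD = 4.89671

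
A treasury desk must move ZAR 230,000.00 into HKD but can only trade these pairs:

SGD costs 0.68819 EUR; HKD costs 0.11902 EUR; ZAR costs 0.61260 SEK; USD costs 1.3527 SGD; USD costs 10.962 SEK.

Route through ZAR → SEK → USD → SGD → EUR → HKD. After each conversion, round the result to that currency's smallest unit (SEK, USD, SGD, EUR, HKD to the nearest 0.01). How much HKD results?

HKD 100,532.10

ZAR 230,000.00 × 0.61260 = SEK 140,898.00
SEK 140,898.00 ÷ 10.962 = USD 12,853.31
USD 12,853.31 × 1.3527 = SGD 17,386.67
SGD 17,386.67 × 0.68819 = EUR 11,965.33
EUR 11,965.33 ÷ 0.11902 = HKD 100,532.10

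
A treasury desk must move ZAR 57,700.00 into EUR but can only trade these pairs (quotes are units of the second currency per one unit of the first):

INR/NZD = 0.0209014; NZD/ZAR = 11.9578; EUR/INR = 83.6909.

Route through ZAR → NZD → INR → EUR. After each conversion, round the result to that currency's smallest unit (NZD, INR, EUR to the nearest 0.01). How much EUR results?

ZAR 57,700.00 ÷ 11.9578 = NZD 4,825.30
NZD 4,825.30 ÷ 0.0209014 = INR 230,860.13
INR 230,860.13 ÷ 83.6909 = EUR 2,758.49

EUR 2,758.49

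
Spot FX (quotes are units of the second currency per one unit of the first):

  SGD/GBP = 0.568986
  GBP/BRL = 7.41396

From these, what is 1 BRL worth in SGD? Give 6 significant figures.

1 BRL ÷ 7.41396 = 0.134881 GBP
0.134881 GBP ÷ 0.568986 = 0.237054 SGD

BRL/SGD = 0.237054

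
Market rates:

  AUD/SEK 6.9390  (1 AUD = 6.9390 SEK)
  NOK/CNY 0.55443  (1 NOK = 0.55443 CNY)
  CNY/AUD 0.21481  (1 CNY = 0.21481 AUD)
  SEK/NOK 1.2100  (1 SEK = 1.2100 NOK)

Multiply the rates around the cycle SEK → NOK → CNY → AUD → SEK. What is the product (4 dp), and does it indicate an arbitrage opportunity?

Around SEK → NOK → CNY → AUD → SEK: 1 × 1.2100 × 0.55443 × 0.21481 × 6.9390 = 0.999962
Product ≈ 1 (deviation 0.004%, within rounding noise).

1.0000 (no arbitrage)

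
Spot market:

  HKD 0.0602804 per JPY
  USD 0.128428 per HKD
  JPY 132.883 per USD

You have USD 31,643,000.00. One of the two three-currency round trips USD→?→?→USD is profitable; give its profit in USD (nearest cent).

Profit: USD 909,393.03

Profitable loop is USD → JPY → HKD → USD:
USD 31,643,000.00 × 132.883 = JPY 4,204,816,769
JPY 4,204,816,769 × 0.0602804 = HKD 253,468,036.76
HKD 253,468,036.76 × 0.128428 = USD 32,552,393.03
Profit = USD 32,552,393.03 − USD 31,643,000.00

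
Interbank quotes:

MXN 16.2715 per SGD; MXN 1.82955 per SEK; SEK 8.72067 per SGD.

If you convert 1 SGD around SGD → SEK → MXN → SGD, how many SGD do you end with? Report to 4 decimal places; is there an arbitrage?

0.9805 (arbitrage exists)

Around SGD → SEK → MXN → SGD: 1 × 8.72067 × 1.82955 ÷ 16.2715 = 0.980543
Product < 1; profitable direction is SGD → MXN → SEK → SGD.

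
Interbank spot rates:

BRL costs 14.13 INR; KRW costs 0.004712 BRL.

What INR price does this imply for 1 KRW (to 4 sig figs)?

KRW/INR = 0.06658

1 KRW × 0.004712 = 0.004712 BRL
0.004712 BRL × 14.13 = 0.0665806 INR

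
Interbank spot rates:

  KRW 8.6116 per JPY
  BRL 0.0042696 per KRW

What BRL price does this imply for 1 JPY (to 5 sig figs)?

1 JPY × 8.6116 = 8.6116 KRW
8.6116 KRW × 0.0042696 = 0.0367681 BRL

JPY/BRL = 0.036768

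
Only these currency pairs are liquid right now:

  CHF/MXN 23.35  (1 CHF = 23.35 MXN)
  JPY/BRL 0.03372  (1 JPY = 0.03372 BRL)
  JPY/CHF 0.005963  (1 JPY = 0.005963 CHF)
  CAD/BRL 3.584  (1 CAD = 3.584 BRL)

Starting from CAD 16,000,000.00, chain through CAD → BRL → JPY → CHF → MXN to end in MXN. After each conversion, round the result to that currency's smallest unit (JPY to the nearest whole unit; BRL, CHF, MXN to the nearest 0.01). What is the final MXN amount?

MXN 236,783,868.58

CAD 16,000,000.00 × 3.584 = BRL 57,344,000.00
BRL 57,344,000.00 ÷ 0.03372 = JPY 1,700,593,120
JPY 1,700,593,120 × 0.005963 = CHF 10,140,636.77
CHF 10,140,636.77 × 23.35 = MXN 236,783,868.58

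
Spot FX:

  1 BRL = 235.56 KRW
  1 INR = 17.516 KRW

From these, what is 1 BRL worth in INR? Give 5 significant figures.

1 BRL × 235.56 = 235.56 KRW
235.56 KRW ÷ 17.516 = 13.4483 INR

BRL/INR = 13.448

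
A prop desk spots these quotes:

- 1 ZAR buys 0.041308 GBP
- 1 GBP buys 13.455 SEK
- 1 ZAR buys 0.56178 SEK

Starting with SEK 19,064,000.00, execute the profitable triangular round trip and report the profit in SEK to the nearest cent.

Profit: SEK 205,144.46

Profitable loop is SEK → GBP → ZAR → SEK:
SEK 19,064,000.00 ÷ 13.455 = GBP 1,416,871.05
GBP 1,416,871.05 ÷ 0.041308 = ZAR 34,300,161.03
ZAR 34,300,161.03 × 0.56178 = SEK 19,269,144.46
Profit = SEK 19,269,144.46 − SEK 19,064,000.00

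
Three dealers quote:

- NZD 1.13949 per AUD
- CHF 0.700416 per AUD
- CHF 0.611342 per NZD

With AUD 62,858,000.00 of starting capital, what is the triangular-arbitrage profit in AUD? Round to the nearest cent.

Profit: AUD 342,696.63

Profitable loop is AUD → CHF → NZD → AUD:
AUD 62,858,000.00 × 0.700416 = CHF 44,026,748.93
CHF 44,026,748.93 ÷ 0.611342 = NZD 72,016,561.81
NZD 72,016,561.81 ÷ 1.13949 = AUD 63,200,696.63
Profit = AUD 63,200,696.63 − AUD 62,858,000.00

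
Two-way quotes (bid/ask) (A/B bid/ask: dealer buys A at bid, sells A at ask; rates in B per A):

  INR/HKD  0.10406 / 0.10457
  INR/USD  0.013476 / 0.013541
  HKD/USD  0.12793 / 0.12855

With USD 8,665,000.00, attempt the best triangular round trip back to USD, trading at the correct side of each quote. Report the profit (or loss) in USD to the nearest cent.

Best loop USD → HKD → INR → USD:
USD 8,665,000.00 ÷ 0.12855 (buy HKD at ask) = HKD 67,405,678.72
HKD 67,405,678.72 ÷ 0.10457 (buy INR at ask) = INR 644,598,629.86
INR 644,598,629.86 × 0.013476 (sell INR at bid) = USD 8,686,611.14

Net profit: USD 21,611.14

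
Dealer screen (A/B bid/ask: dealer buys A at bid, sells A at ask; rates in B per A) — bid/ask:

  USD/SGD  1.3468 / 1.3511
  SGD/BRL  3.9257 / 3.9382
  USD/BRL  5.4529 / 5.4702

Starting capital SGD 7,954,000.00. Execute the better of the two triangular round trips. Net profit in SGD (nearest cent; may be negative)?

Net profit: SGD 197,318.41

Best loop SGD → USD → BRL → SGD:
SGD 7,954,000.00 ÷ 1.3511 (buy USD at ask) = USD 5,887,054.99
USD 5,887,054.99 × 5.4529 (sell USD at bid) = BRL 32,101,522.17
BRL 32,101,522.17 ÷ 3.9382 (buy SGD at ask) = SGD 8,151,318.41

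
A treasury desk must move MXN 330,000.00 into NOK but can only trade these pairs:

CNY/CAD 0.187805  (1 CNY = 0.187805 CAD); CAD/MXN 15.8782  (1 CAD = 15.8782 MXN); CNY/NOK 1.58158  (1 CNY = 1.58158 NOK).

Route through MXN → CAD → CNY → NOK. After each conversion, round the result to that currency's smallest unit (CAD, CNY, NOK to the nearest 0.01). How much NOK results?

MXN 330,000.00 ÷ 15.8782 = CAD 20,783.21
CAD 20,783.21 ÷ 0.187805 = CNY 110,663.77
CNY 110,663.77 × 1.58158 = NOK 175,023.61

NOK 175,023.61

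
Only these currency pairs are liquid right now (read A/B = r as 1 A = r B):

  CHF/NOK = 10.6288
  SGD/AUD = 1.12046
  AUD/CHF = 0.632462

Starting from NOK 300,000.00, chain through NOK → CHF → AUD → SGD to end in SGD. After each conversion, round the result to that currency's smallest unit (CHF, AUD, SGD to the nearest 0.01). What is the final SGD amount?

SGD 39,829.62

NOK 300,000.00 ÷ 10.6288 = CHF 28,225.20
CHF 28,225.20 ÷ 0.632462 = AUD 44,627.50
AUD 44,627.50 ÷ 1.12046 = SGD 39,829.62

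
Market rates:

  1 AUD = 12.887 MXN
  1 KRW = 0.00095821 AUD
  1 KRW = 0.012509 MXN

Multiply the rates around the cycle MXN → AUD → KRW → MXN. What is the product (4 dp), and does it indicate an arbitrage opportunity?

Around MXN → AUD → KRW → MXN: 1 ÷ 12.887 ÷ 0.00095821 × 0.012509 = 1.013001
Product > 1; profitable direction is MXN → AUD → KRW → MXN.

1.0130 (arbitrage exists)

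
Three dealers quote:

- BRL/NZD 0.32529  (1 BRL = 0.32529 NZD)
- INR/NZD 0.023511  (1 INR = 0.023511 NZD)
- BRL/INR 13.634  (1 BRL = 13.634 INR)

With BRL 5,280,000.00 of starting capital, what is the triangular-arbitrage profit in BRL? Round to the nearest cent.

Profitable loop is BRL → NZD → INR → BRL:
BRL 5,280,000.00 × 0.32529 = NZD 1,717,531.20
NZD 1,717,531.20 ÷ 0.023511 = INR 73,052,239.38
INR 73,052,239.38 ÷ 13.634 = BRL 5,358,092.96
Profit = BRL 5,358,092.96 − BRL 5,280,000.00

Profit: BRL 78,092.96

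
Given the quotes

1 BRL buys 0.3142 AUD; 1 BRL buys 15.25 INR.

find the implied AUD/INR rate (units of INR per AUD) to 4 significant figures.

AUD/INR = 48.54

1 AUD ÷ 0.3142 = 3.18269 BRL
3.18269 BRL × 15.25 = 48.536 INR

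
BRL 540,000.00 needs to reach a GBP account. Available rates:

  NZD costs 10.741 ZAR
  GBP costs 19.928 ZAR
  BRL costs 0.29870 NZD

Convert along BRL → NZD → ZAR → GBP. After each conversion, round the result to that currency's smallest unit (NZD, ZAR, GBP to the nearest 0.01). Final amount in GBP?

GBP 86,938.07

BRL 540,000.00 × 0.29870 = NZD 161,298.00
NZD 161,298.00 × 10.741 = ZAR 1,732,501.82
ZAR 1,732,501.82 ÷ 19.928 = GBP 86,938.07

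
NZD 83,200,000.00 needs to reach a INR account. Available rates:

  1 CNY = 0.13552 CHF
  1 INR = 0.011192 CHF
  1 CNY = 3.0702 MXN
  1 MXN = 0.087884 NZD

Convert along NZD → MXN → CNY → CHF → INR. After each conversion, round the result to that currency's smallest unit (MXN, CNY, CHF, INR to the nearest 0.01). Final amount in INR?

NZD 83,200,000.00 ÷ 0.087884 = MXN 946,702,471.44
MXN 946,702,471.44 ÷ 3.0702 = CNY 308,352,052.45
CNY 308,352,052.45 × 0.13552 = CHF 41,787,870.15
CHF 41,787,870.15 ÷ 0.011192 = INR 3,733,726,782.52

INR 3,733,726,782.52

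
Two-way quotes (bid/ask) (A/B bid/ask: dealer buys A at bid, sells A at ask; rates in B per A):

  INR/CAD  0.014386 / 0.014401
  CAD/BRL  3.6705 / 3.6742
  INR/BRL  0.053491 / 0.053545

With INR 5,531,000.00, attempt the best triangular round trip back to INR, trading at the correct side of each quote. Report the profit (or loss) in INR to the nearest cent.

Best loop INR → BRL → CAD → INR:
INR 5,531,000.00 × 0.053491 (sell INR at bid) = BRL 295,858.72
BRL 295,858.72 ÷ 3.6742 (buy CAD at ask) = CAD 80,523.30
CAD 80,523.30 ÷ 0.014401 (buy INR at ask) = INR 5,591,507.76

Net profit: INR 60,507.76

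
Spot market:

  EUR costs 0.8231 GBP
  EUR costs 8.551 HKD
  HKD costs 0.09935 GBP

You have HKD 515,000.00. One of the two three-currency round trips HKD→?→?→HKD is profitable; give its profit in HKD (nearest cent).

Profitable loop is HKD → GBP → EUR → HKD:
HKD 515,000.00 × 0.09935 = GBP 51,165.25
GBP 51,165.25 ÷ 0.8231 = EUR 62,161.65
EUR 62,161.65 × 8.551 = HKD 531,544.23
Profit = HKD 531,544.23 − HKD 515,000.00

Profit: HKD 16,544.23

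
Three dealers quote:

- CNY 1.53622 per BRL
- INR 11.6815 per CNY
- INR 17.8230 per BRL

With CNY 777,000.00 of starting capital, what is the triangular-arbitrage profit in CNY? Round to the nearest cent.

Profit: CNY 5,334.06

Profitable loop is CNY → INR → BRL → CNY:
CNY 777,000.00 × 11.6815 = INR 9,076,525.50
INR 9,076,525.50 ÷ 17.8230 = BRL 509,259.13
BRL 509,259.13 × 1.53622 = CNY 782,334.06
Profit = CNY 782,334.06 − CNY 777,000.00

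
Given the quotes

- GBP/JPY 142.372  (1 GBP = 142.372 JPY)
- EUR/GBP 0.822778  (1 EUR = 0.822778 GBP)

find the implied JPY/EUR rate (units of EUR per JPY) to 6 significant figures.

JPY/EUR = 0.00853675

1 JPY ÷ 142.372 = 0.00702385 GBP
0.00702385 GBP ÷ 0.822778 = 0.00853675 EUR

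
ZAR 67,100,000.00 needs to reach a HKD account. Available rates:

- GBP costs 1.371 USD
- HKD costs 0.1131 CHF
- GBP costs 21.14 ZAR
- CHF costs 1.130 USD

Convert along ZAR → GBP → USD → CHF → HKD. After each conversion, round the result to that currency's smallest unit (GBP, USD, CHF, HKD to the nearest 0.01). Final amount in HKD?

HKD 34,049,751.28

ZAR 67,100,000.00 ÷ 21.14 = GBP 3,174,077.58
GBP 3,174,077.58 × 1.371 = USD 4,351,660.36
USD 4,351,660.36 ÷ 1.130 = CHF 3,851,026.87
CHF 3,851,026.87 ÷ 0.1131 = HKD 34,049,751.28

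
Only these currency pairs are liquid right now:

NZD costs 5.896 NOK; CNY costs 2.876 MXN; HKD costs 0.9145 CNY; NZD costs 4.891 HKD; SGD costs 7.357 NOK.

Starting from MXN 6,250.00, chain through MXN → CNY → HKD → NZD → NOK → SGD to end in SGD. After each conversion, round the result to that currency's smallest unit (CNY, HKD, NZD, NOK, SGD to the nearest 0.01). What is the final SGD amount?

MXN 6,250.00 ÷ 2.876 = CNY 2,173.16
CNY 2,173.16 ÷ 0.9145 = HKD 2,376.34
HKD 2,376.34 ÷ 4.891 = NZD 485.86
NZD 485.86 × 5.896 = NOK 2,864.63
NOK 2,864.63 ÷ 7.357 = SGD 389.37

SGD 389.37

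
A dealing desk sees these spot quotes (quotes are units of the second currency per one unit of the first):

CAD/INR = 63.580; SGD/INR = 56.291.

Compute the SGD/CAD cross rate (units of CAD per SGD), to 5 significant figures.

SGD/CAD = 0.88536

1 SGD × 56.291 = 56.291 INR
56.291 INR ÷ 63.580 = 0.885357 CAD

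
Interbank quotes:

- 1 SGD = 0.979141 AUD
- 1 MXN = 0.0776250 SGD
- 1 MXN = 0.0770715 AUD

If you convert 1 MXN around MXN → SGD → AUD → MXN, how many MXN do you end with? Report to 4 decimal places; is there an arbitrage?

Around MXN → SGD → AUD → MXN: 1 × 0.0776250 × 0.979141 ÷ 0.0770715 = 0.986173
Product < 1; profitable direction is MXN → AUD → SGD → MXN.

0.9862 (arbitrage exists)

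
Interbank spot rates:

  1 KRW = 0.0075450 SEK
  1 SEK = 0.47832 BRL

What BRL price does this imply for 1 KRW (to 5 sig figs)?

KRW/BRL = 0.0036089

1 KRW × 0.0075450 = 0.007545 SEK
0.007545 SEK × 0.47832 = 0.00360892 BRL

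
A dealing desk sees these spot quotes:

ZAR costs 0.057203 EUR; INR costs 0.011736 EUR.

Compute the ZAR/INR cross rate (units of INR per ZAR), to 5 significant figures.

ZAR/INR = 4.8741

1 ZAR × 0.057203 = 0.057203 EUR
0.057203 EUR ÷ 0.011736 = 4.87415 INR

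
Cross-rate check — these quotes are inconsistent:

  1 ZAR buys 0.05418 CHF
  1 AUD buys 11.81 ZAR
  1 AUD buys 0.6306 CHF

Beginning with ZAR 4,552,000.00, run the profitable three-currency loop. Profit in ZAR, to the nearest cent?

Profitable loop is ZAR → CHF → AUD → ZAR:
ZAR 4,552,000.00 × 0.05418 = CHF 246,627.36
CHF 246,627.36 ÷ 0.6306 = AUD 391,099.52
AUD 391,099.52 × 11.81 = ZAR 4,618,885.38
Profit = ZAR 4,618,885.38 − ZAR 4,552,000.00

Profit: ZAR 66,885.38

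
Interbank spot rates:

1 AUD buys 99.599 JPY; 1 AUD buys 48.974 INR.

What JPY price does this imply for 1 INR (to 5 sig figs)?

INR/JPY = 2.0337

1 INR ÷ 48.974 = 0.020419 AUD
0.020419 AUD × 99.599 = 2.03371 JPY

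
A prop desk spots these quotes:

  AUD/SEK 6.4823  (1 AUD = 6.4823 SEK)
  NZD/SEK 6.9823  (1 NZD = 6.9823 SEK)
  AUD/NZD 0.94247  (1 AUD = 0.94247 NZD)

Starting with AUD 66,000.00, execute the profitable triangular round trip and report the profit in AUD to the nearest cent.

Profit: AUD 1,000.93

Profitable loop is AUD → NZD → SEK → AUD:
AUD 66,000.00 × 0.94247 = NZD 62,203.02
NZD 62,203.02 × 6.9823 = SEK 434,320.15
SEK 434,320.15 ÷ 6.4823 = AUD 67,000.93
Profit = AUD 67,000.93 − AUD 66,000.00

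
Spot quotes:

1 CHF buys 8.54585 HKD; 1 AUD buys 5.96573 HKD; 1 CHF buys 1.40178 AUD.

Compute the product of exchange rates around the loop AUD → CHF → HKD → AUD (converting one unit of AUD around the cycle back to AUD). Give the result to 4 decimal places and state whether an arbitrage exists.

Around AUD → CHF → HKD → AUD: 1 ÷ 1.40178 × 8.54585 ÷ 5.96573 = 1.021908
Product > 1; profitable direction is AUD → CHF → HKD → AUD.

1.0219 (arbitrage exists)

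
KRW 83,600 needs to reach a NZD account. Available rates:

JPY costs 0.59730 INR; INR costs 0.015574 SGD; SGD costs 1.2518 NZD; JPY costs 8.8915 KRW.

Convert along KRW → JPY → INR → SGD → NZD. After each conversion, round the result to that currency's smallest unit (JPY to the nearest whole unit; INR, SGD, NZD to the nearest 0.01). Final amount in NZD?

NZD 109.48

KRW 83,600 ÷ 8.8915 = JPY 9,402
JPY 9,402 × 0.59730 = INR 5,615.81
INR 5,615.81 × 0.015574 = SGD 87.46
SGD 87.46 × 1.2518 = NZD 109.48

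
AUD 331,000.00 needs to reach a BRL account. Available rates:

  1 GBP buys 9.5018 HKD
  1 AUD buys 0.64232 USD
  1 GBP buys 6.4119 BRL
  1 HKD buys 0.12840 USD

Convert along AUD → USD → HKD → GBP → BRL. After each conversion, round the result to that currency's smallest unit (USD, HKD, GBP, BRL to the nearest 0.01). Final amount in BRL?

BRL 1,117,365.52

AUD 331,000.00 × 0.64232 = USD 212,607.92
USD 212,607.92 ÷ 0.12840 = HKD 1,655,824.92
HKD 1,655,824.92 ÷ 9.5018 = GBP 174,264.34
GBP 174,264.34 × 6.4119 = BRL 1,117,365.52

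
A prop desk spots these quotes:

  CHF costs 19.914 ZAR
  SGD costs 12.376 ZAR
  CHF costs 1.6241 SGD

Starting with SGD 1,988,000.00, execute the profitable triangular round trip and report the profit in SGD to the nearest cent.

Profit: SGD 18,554.43

Profitable loop is SGD → ZAR → CHF → SGD:
SGD 1,988,000.00 × 12.376 = ZAR 24,603,488.00
ZAR 24,603,488.00 ÷ 19.914 = CHF 1,235,486.99
CHF 1,235,486.99 × 1.6241 = SGD 2,006,554.43
Profit = SGD 2,006,554.43 − SGD 1,988,000.00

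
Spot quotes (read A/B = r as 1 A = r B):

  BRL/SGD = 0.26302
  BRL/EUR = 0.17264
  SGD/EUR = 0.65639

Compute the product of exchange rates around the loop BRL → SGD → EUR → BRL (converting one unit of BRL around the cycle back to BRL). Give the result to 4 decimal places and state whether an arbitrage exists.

Around BRL → SGD → EUR → BRL: 1 × 0.26302 × 0.65639 ÷ 0.17264 = 1.000021
Product ≈ 1 (deviation 0.002%, within rounding noise).

1.0000 (no arbitrage)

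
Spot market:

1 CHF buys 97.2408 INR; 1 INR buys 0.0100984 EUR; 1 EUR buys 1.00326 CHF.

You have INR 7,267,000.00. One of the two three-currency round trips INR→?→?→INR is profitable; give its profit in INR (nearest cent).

Profit: INR 109,333.95

Profitable loop is INR → CHF → EUR → INR:
INR 7,267,000.00 ÷ 97.2408 = CHF 74,732.01
CHF 74,732.01 ÷ 1.00326 = EUR 74,489.17
EUR 74,489.17 ÷ 0.0100984 = INR 7,376,333.95
Profit = INR 7,376,333.95 − INR 7,267,000.00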